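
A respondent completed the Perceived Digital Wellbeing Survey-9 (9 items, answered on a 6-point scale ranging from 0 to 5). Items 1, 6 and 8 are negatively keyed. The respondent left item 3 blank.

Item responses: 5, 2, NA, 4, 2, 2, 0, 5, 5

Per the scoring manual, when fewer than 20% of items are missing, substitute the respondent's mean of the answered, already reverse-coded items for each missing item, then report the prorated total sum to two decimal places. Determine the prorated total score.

Reverse-coded (reverse-coded value = 5 − response):
  item 1: 5 − 5 = 0
  item 6: 5 − 2 = 3
  item 8: 5 − 5 = 0
Completed scored items (8 of 9): 0, 2, 4, 2, 3, 0, 0, 5; sum = 16.
Person mean = 16 / 8 ≈ 2.0000
Prorated total = (16 / 8) × 9 = 18.00 (to 2 dp)

18.00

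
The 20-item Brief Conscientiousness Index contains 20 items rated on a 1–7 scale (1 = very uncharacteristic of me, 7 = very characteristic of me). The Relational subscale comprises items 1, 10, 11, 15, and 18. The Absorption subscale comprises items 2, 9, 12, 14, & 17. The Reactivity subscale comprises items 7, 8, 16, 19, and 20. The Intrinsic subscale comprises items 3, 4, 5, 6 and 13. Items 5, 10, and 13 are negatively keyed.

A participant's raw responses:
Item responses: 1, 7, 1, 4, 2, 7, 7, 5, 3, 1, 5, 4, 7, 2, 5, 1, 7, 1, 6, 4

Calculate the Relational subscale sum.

Relational items: 1, 10, 11, 15, 18.
Of these, item 10 is negatively keyed; reverse-coded value = 8 − response.
  item 1: 1
  item 10: 8 − 1 = 7
  item 11: 5
  item 15: 5
  item 18: 1
Sum = 1 + 7 + 5 + 5 + 1 = 19

19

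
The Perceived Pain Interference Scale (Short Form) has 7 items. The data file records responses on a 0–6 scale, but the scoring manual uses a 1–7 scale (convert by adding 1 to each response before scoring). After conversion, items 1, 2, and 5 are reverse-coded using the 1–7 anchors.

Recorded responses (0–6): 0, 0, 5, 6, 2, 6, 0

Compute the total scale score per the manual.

Convert to 1–7: 1, 1, 6, 7, 3, 7, 1
Reverse-coded (reversed = (1+7) − raw = 8 − raw):
  item 1: 8 − 1 = 7
  item 2: 8 − 1 = 7
  item 5: 8 − 3 = 5
Scored: 7, 7, 6, 7, 5, 7, 1
Total = 40

40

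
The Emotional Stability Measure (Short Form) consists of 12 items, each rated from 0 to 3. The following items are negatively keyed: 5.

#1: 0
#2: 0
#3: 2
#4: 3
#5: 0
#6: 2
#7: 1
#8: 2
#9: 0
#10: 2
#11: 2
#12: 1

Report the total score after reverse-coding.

Apply reverse scoring (reverse-coded value = 3 − response):
  item 5: 3 − 0 = 3
Scored responses: 0, 0, 2, 3, 3, 2, 1, 2, 0, 2, 2, 1
Total = 0 + 0 + 2 + 3 + 3 + 2 + 1 + 2 + 0 + 2 + 2 + 1 = 18

18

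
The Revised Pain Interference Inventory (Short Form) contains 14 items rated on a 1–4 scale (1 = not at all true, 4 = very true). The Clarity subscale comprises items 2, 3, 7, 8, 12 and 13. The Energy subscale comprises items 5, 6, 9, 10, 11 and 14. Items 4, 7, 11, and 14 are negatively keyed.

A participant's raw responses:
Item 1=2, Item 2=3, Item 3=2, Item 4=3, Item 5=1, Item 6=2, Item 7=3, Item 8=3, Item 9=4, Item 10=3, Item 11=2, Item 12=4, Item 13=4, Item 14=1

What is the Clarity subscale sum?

Clarity items: 2, 3, 7, 8, 12, 13.
Of these, item 7 is negatively keyed; reversed = (1+4) − raw = 5 − raw.
  item 2: 3
  item 3: 2
  item 7: 5 − 3 = 2
  item 8: 3
  item 12: 4
  item 13: 4
Sum = 3 + 2 + 2 + 3 + 4 + 4 = 18

18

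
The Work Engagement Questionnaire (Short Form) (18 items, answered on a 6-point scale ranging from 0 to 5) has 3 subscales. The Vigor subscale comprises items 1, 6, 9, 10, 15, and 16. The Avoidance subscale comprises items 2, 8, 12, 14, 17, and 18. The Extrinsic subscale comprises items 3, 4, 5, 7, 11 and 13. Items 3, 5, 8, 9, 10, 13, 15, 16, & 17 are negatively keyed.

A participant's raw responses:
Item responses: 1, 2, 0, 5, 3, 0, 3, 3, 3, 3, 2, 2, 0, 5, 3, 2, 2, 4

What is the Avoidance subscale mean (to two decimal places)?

Avoidance items: 2, 8, 12, 14, 17, 18.
Of these, items 8 & 17 are negatively keyed; reversed = (0+5) − raw = 5 − raw.
  item 2: 2
  item 8: 5 − 3 = 2
  item 12: 2
  item 14: 5
  item 17: 5 − 2 = 3
  item 18: 4
Sum = 2 + 2 + 2 + 5 + 3 + 4 = 18
Mean = 18 / 6 = 3.00

3.00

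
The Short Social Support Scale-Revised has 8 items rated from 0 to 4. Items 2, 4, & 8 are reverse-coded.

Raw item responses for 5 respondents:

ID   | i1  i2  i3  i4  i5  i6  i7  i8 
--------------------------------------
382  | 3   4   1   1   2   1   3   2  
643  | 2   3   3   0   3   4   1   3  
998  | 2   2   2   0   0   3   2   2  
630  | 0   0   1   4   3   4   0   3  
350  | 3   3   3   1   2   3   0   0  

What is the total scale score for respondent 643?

Respondent 643 raw: 2, 3, 3, 0, 3, 4, 1, 3.
Reverse-coded (reverse-coded value = 4 − response):
  item 1: 2
  item 2: 4 − 3 = 1
  item 3: 3
  item 4: 4 − 0 = 4
  item 5: 3
  item 6: 4
  item 7: 1
  item 8: 4 − 3 = 1
Sum = 2 + 1 + 3 + 4 + 3 + 4 + 1 + 1 = 19

19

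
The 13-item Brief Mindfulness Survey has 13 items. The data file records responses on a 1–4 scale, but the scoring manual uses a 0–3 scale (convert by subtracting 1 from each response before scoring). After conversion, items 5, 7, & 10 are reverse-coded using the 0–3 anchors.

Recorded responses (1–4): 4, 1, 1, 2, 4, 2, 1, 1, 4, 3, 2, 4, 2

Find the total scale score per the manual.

Convert to 0–3: 3, 0, 0, 1, 3, 1, 0, 0, 3, 2, 1, 3, 1
Reverse-coded (on a 0–3 scale, reversed = 3 − raw):
  item 5: 3 − 3 = 0
  item 7: 3 − 0 = 3
  item 10: 3 − 2 = 1
Scored: 3, 0, 0, 1, 0, 1, 3, 0, 3, 1, 1, 3, 1
Total = 17

17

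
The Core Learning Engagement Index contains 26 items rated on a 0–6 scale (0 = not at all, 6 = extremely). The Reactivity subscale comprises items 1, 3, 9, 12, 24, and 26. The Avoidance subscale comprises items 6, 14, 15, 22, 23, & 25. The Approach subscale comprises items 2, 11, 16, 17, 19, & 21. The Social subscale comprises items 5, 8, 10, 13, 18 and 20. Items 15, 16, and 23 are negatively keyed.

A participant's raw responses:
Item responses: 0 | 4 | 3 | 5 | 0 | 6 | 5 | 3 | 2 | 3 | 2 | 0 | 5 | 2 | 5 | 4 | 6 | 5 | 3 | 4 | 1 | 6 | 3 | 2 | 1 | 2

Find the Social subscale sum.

Social items: 5, 8, 10, 13, 18, 20.
  item 5: 0
  item 8: 3
  item 10: 3
  item 13: 5
  item 18: 5
  item 20: 4
Sum = 0 + 3 + 3 + 5 + 5 + 4 = 20

20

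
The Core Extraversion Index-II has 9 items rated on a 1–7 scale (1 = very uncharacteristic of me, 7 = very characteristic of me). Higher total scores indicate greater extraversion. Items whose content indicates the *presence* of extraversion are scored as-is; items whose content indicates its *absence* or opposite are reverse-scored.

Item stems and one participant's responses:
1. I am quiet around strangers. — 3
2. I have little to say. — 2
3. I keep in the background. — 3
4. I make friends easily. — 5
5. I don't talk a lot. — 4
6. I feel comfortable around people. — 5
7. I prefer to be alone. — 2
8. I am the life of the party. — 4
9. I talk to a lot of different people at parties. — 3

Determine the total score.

Items 1, 2, 3, 5, 7 describe the absence/opposite of extraversion → reverse-score.
reversed = (1+7) − raw = 8 − raw.
  item 1: 8 − 3 = 5
  item 2: 8 − 2 = 6
  item 3: 8 − 3 = 5
  item 4: 5
  item 5: 8 − 4 = 4
  item 6: 5
  item 7: 8 − 2 = 6
  item 8: 4
  item 9: 3
Total = 5 + 6 + 5 + 5 + 4 + 5 + 6 + 4 + 3 = 43

43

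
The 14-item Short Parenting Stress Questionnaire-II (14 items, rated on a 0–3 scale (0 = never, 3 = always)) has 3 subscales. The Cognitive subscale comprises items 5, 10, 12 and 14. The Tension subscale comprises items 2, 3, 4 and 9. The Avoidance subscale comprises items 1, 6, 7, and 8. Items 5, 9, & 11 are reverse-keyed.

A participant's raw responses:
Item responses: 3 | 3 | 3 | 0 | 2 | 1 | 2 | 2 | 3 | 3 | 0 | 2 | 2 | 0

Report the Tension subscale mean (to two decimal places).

Tension items: 2, 3, 4, 9.
Of these, item 9 is reverse-keyed; reversed = (0+3) − raw = 3 − raw.
  item 2: 3
  item 3: 3
  item 4: 0
  item 9: 3 − 3 = 0
Sum = 3 + 3 + 0 + 0 = 6
Mean = 6 / 4 = 1.50

1.50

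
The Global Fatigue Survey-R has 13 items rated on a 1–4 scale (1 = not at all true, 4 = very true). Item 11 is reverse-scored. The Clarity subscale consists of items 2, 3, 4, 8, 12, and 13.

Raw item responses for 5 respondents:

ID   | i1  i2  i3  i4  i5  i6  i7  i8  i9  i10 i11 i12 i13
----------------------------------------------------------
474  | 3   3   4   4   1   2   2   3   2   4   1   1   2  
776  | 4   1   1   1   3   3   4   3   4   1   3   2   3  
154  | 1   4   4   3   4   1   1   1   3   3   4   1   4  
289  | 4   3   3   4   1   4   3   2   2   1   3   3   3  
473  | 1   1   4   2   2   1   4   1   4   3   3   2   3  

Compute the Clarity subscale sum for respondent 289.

18

Respondent 289 raw: 4, 3, 3, 4, 1, 4, 3, 2, 2, 1, 3, 3, 3.
Clarity items: 2, 3, 4, 8, 12, 13.
Reverse-coded (reverse-coded value = 5 − response):
  item 2: 3
  item 3: 3
  item 4: 4
  item 8: 2
  item 12: 3
  item 13: 3
Sum = 3 + 3 + 4 + 2 + 3 + 3 = 18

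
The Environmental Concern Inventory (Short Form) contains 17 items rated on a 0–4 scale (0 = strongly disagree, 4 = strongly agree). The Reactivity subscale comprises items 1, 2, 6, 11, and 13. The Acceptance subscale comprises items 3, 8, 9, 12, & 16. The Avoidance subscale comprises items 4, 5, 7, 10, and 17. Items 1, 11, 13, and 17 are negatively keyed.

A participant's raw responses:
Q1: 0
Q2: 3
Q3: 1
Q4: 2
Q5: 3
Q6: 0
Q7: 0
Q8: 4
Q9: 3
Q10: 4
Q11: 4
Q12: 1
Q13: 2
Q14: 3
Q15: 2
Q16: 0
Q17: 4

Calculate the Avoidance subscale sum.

Avoidance items: 4, 5, 7, 10, 17.
Of these, item 17 is negatively keyed; on a 0–4 scale, reversed = 4 − raw.
  item 4: 2
  item 5: 3
  item 7: 0
  item 10: 4
  item 17: 4 − 4 = 0
Sum = 2 + 3 + 0 + 4 + 0 = 9

9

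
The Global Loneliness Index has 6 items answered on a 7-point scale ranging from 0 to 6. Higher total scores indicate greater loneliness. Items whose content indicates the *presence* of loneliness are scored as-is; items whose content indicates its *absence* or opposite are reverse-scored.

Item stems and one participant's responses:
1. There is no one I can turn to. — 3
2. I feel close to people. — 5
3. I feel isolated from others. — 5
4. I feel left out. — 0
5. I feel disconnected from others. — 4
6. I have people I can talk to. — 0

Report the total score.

19

Items 2, 6 describe the absence/opposite of loneliness → reverse-score.
reverse-coded value = 6 − response.
  item 1: 3
  item 2: 6 − 5 = 1
  item 3: 5
  item 4: 0
  item 5: 4
  item 6: 6 − 0 = 6
Total = 3 + 1 + 5 + 0 + 4 + 6 = 19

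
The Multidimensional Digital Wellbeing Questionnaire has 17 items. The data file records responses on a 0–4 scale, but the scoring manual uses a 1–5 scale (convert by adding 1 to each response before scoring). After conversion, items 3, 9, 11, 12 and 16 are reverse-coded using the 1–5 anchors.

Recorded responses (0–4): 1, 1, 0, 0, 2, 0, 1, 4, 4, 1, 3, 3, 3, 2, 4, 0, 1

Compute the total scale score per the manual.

47

Convert to 1–5: 2, 2, 1, 1, 3, 1, 2, 5, 5, 2, 4, 4, 4, 3, 5, 1, 2
Reverse-coded (reverse-coded value = 6 − response):
  item 3: 6 − 1 = 5
  item 9: 6 − 5 = 1
  item 11: 6 − 4 = 2
  item 12: 6 − 4 = 2
  item 16: 6 − 1 = 5
Scored: 2, 2, 5, 1, 3, 1, 2, 5, 1, 2, 2, 2, 4, 3, 5, 5, 2
Total = 47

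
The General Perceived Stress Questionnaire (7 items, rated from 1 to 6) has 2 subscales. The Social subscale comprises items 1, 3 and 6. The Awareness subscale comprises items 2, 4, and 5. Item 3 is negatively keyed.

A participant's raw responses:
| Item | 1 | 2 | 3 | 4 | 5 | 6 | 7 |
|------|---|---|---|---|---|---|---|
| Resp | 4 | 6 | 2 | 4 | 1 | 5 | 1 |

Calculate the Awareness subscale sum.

Awareness items: 2, 4, 5.
  item 2: 6
  item 4: 4
  item 5: 1
Sum = 6 + 4 + 1 = 11

11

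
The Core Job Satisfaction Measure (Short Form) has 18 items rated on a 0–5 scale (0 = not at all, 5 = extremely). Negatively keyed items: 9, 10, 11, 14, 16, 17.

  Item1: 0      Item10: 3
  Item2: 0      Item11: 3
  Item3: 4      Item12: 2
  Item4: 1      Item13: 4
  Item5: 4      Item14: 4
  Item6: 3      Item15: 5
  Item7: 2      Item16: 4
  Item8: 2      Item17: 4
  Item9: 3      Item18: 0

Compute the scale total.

36

Reversing items 9, 10, 11, 14, 16 and 17 with 5 − raw:
Total = 0 + 0 + 4 + 1 + 4 + 3 + 2 + 2 + (5−3) + (5−3) + (5−3) + 2 + 4 + (5−4) + 5 + (5−4) + (5−4) + 0
      = 0 + 0 + 4 + 1 + 4 + 3 + 2 + 2 + 2 + 2 + 2 + 2 + 4 + 1 + 5 + 1 + 1 + 0 = 36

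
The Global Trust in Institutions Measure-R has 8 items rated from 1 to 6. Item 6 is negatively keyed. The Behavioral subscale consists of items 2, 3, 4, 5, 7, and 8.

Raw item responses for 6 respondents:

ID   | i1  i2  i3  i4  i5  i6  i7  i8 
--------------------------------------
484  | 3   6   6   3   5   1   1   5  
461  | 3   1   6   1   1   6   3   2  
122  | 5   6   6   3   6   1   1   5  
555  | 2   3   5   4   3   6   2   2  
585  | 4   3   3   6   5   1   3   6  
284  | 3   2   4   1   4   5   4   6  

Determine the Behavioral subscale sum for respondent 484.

Respondent 484 raw: 3, 6, 6, 3, 5, 1, 1, 5.
Behavioral items: 2, 3, 4, 5, 7, 8.
Reverse-coded (reversed = (1+6) − raw = 7 − raw):
  item 2: 6
  item 3: 6
  item 4: 3
  item 5: 5
  item 7: 1
  item 8: 5
Sum = 6 + 6 + 3 + 5 + 1 + 5 = 26

26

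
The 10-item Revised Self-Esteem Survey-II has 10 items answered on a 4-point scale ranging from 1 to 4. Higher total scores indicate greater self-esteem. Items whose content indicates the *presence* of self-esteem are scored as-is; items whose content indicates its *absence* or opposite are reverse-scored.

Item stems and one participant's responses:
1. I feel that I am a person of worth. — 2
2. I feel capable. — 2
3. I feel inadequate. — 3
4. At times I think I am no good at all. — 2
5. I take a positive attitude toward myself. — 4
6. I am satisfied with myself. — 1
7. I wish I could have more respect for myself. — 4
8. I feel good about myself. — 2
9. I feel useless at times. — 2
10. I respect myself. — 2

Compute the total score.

Items 3, 4, 7, 9 describe the absence/opposite of self-esteem → reverse-score.
reversed = (1+4) − raw = 5 − raw.
  item 1: 2
  item 2: 2
  item 3: 5 − 3 = 2
  item 4: 5 − 2 = 3
  item 5: 4
  item 6: 1
  item 7: 5 − 4 = 1
  item 8: 2
  item 9: 5 − 2 = 3
  item 10: 2
Total = 2 + 2 + 2 + 3 + 4 + 1 + 1 + 2 + 3 + 2 = 22

22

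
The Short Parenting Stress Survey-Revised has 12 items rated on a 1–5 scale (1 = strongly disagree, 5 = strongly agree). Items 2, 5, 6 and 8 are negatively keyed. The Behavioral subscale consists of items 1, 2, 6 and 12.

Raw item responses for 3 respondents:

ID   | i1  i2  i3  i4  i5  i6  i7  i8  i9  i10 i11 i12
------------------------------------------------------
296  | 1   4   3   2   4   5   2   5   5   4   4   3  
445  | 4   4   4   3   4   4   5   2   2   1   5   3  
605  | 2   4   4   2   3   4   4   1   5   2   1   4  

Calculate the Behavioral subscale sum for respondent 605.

10

Respondent 605 raw: 2, 4, 4, 2, 3, 4, 4, 1, 5, 2, 1, 4.
Behavioral items: 1, 2, 6, 12.
Reverse-coded (on a 1–5 scale, reversed = 6 − raw):
  item 1: 2
  item 2: 6 − 4 = 2
  item 6: 6 − 4 = 2
  item 12: 4
Sum = 2 + 2 + 2 + 4 = 10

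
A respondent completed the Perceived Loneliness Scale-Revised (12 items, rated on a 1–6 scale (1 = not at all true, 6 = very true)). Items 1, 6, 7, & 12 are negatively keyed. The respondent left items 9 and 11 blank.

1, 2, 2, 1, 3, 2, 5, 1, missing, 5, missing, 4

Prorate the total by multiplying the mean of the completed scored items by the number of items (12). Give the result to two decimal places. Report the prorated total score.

36.00

Reverse-coded (reverse-coded value = 7 − response):
  item 1: 7 − 1 = 6
  item 6: 7 − 2 = 5
  item 7: 7 − 5 = 2
  item 12: 7 − 4 = 3
Completed scored items (10 of 12): 6, 2, 2, 1, 3, 5, 2, 1, 5, 3; sum = 30.
Person mean = 30 / 10 ≈ 3.0000
Prorated total = (30 / 10) × 12 = 36.00 (to 2 dp)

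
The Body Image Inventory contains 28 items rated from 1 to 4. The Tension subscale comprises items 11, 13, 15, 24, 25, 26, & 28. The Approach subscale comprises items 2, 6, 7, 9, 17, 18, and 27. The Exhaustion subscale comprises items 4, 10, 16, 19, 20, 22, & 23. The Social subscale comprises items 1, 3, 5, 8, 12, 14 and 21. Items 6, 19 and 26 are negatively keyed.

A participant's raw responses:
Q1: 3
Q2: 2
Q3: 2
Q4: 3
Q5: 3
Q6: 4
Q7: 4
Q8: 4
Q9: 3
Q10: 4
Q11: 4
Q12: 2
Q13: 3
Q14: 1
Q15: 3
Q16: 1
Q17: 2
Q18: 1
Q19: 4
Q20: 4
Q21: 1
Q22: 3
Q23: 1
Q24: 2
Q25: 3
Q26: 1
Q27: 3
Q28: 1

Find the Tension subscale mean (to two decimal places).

Tension items: 11, 13, 15, 24, 25, 26, 28.
Of these, item 26 is negatively keyed; on a 1–4 scale, reversed = 5 − raw.
  item 11: 4
  item 13: 3
  item 15: 3
  item 24: 2
  item 25: 3
  item 26: 5 − 1 = 4
  item 28: 1
Sum = 4 + 3 + 3 + 2 + 3 + 4 + 1 = 20
Mean = 20 / 7 = 2.86

2.86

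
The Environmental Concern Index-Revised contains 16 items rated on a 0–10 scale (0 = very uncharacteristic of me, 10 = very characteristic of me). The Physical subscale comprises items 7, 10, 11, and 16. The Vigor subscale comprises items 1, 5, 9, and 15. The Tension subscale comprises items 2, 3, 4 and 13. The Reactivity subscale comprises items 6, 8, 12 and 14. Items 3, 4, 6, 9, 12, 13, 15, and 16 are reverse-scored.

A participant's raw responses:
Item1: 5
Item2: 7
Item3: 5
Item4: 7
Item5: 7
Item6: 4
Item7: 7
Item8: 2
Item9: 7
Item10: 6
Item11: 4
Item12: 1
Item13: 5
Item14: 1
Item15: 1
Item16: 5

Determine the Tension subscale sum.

Tension items: 2, 3, 4, 13.
Of these, items 3, 4 and 13 are reverse-scored; on a 0–10 scale, reversed = 10 − raw.
  item 2: 7
  item 3: 10 − 5 = 5
  item 4: 10 − 7 = 3
  item 13: 10 − 5 = 5
Sum = 7 + 5 + 3 + 5 = 20

20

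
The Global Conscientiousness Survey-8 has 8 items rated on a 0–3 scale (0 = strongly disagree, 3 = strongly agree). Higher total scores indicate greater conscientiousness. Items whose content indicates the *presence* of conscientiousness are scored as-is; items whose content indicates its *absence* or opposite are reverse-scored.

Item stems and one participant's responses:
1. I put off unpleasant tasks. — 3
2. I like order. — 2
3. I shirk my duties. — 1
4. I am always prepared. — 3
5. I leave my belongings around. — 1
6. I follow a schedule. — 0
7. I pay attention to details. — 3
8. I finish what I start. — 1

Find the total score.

13

Items 1, 3, 5 describe the absence/opposite of conscientiousness → reverse-score.
on a 0–3 scale, reversed = 3 − raw.
  item 1: 3 − 3 = 0
  item 2: 2
  item 3: 3 − 1 = 2
  item 4: 3
  item 5: 3 − 1 = 2
  item 6: 0
  item 7: 3
  item 8: 1
Total = 0 + 2 + 2 + 3 + 2 + 0 + 3 + 1 = 13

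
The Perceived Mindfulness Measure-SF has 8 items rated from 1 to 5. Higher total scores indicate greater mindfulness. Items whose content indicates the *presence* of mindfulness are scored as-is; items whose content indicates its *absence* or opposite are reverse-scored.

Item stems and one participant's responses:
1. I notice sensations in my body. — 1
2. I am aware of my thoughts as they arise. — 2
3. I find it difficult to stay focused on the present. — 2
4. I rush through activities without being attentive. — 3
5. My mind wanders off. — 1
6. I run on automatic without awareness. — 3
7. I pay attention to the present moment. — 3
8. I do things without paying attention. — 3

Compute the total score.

24

Items 3, 4, 5, 6, 8 describe the absence/opposite of mindfulness → reverse-score.
reversed = (1+5) − raw = 6 − raw.
  item 1: 1
  item 2: 2
  item 3: 6 − 2 = 4
  item 4: 6 − 3 = 3
  item 5: 6 − 1 = 5
  item 6: 6 − 3 = 3
  item 7: 3
  item 8: 6 − 3 = 3
Total = 1 + 2 + 4 + 3 + 5 + 3 + 3 + 3 = 24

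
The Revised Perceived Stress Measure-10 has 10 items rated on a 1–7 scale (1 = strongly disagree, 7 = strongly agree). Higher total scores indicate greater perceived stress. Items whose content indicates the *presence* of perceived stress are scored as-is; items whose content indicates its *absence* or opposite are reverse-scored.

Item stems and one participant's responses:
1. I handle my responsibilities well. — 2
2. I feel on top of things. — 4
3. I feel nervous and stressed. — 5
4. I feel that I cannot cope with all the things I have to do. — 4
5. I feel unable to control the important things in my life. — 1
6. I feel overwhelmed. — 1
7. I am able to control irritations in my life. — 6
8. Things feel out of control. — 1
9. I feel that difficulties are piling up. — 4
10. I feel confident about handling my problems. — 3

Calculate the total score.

Items 1, 2, 7, 10 describe the absence/opposite of perceived stress → reverse-score.
reverse-coded value = 8 − response.
  item 1: 8 − 2 = 6
  item 2: 8 − 4 = 4
  item 3: 5
  item 4: 4
  item 5: 1
  item 6: 1
  item 7: 8 − 6 = 2
  item 8: 1
  item 9: 4
  item 10: 8 − 3 = 5
Total = 6 + 4 + 5 + 4 + 1 + 1 + 2 + 1 + 4 + 5 = 33

33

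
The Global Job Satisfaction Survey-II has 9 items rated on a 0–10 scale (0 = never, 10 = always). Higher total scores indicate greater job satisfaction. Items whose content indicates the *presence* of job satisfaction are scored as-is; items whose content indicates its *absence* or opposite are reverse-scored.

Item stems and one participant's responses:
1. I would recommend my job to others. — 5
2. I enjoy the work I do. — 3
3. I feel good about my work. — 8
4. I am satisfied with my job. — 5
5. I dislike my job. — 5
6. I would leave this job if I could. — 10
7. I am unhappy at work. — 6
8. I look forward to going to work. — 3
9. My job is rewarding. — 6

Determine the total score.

39

Items 5, 6, 7 describe the absence/opposite of job satisfaction → reverse-score.
reverse-coded value = 10 − response.
  item 1: 5
  item 2: 3
  item 3: 8
  item 4: 5
  item 5: 10 − 5 = 5
  item 6: 10 − 10 = 0
  item 7: 10 − 6 = 4
  item 8: 3
  item 9: 6
Total = 5 + 3 + 8 + 5 + 5 + 0 + 4 + 3 + 6 = 39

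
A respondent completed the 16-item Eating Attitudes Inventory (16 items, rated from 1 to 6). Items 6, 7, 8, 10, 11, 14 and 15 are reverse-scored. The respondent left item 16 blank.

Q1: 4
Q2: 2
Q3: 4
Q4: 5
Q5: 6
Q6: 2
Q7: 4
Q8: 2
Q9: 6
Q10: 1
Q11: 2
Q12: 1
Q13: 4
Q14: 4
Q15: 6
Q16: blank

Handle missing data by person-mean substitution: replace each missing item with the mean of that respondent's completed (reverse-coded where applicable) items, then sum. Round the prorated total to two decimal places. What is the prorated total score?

64.00

Reverse-coded (reversed = (1+6) − raw = 7 − raw):
  item 6: 7 − 2 = 5
  item 7: 7 − 4 = 3
  item 8: 7 − 2 = 5
  item 10: 7 − 1 = 6
  item 11: 7 − 2 = 5
  item 14: 7 − 4 = 3
  item 15: 7 − 6 = 1
Completed scored items (15 of 16): 4, 2, 4, 5, 6, 5, 3, 5, 6, 6, 5, 1, 4, 3, 1; sum = 60.
Person mean = 60 / 15 ≈ 4.0000
Prorated total = (60 / 15) × 16 = 64.00 (to 2 dp)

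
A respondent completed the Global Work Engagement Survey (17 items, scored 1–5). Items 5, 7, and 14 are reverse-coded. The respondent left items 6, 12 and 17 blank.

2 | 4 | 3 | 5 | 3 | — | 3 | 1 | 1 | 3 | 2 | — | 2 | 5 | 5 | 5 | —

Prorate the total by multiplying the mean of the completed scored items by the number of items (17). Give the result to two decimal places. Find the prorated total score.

Reverse-coded (on a 1–5 scale, reversed = 6 − raw):
  item 5: 6 − 3 = 3
  item 7: 6 − 3 = 3
  item 14: 6 − 5 = 1
Completed scored items (14 of 17): 2, 4, 3, 5, 3, 3, 1, 1, 3, 2, 2, 1, 5, 5; sum = 40.
Person mean = 40 / 14 ≈ 2.8571
Prorated total = (40 / 14) × 17 = 48.57 (to 2 dp)

48.57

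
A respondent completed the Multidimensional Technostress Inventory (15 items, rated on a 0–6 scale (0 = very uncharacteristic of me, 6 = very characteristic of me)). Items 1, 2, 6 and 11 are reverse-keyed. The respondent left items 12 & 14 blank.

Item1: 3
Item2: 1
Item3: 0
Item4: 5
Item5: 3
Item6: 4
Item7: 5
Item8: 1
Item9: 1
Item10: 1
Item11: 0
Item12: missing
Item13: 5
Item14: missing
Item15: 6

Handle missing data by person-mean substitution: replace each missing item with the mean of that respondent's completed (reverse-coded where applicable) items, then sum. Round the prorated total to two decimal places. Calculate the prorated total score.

Reverse-coded (on a 0–6 scale, reversed = 6 − raw):
  item 1: 6 − 3 = 3
  item 2: 6 − 1 = 5
  item 6: 6 − 4 = 2
  item 11: 6 − 0 = 6
Completed scored items (13 of 15): 3, 5, 0, 5, 3, 2, 5, 1, 1, 1, 6, 5, 6; sum = 43.
Person mean = 43 / 13 ≈ 3.3077
Prorated total = (43 / 13) × 15 = 49.62 (to 2 dp)

49.62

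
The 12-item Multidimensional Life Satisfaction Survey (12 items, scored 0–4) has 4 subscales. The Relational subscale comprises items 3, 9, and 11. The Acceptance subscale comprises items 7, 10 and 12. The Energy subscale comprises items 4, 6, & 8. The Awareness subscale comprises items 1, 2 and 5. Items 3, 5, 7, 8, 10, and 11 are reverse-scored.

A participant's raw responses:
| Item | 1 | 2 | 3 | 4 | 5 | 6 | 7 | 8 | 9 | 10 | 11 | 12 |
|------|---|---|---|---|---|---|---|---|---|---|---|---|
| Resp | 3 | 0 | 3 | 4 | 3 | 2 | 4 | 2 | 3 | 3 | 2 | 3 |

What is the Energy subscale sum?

8

Energy items: 4, 6, 8.
Of these, item 8 is reverse-scored; on a 0–4 scale, reversed = 4 − raw.
  item 4: 4
  item 6: 2
  item 8: 4 − 2 = 2
Sum = 4 + 2 + 2 = 8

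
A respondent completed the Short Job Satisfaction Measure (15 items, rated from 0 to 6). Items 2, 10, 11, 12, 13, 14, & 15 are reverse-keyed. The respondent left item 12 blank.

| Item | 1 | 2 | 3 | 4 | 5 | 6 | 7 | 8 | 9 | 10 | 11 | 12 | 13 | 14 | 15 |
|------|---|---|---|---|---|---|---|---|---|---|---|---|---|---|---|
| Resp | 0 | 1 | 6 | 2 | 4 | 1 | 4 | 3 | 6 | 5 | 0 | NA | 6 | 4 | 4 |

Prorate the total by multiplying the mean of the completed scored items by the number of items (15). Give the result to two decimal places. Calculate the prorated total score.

45.00

Reverse-coded (on a 0–6 scale, reversed = 6 − raw):
  item 2: 6 − 1 = 5
  item 10: 6 − 5 = 1
  item 11: 6 − 0 = 6
  item 13: 6 − 6 = 0
  item 14: 6 − 4 = 2
  item 15: 6 − 4 = 2
Completed scored items (14 of 15): 0, 5, 6, 2, 4, 1, 4, 3, 6, 1, 6, 0, 2, 2; sum = 42.
Person mean = 42 / 14 ≈ 3.0000
Prorated total = (42 / 14) × 15 = 45.00 (to 2 dp)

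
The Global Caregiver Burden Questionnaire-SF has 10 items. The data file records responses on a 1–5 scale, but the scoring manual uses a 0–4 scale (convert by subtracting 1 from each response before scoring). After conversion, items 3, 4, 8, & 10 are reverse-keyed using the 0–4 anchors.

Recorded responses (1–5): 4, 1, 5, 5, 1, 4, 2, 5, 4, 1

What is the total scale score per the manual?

Convert to 0–4: 3, 0, 4, 4, 0, 3, 1, 4, 3, 0
Reverse-coded (on a 0–4 scale, reversed = 4 − raw):
  item 3: 4 − 4 = 0
  item 4: 4 − 4 = 0
  item 8: 4 − 4 = 0
  item 10: 4 − 0 = 4
Scored: 3, 0, 0, 0, 0, 3, 1, 0, 3, 4
Total = 14

14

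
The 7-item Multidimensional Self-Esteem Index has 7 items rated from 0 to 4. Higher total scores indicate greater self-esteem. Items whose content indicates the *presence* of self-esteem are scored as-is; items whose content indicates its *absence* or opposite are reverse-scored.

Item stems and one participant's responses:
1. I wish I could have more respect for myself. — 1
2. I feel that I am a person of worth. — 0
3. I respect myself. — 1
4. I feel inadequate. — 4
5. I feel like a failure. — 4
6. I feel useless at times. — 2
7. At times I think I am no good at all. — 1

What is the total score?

Items 1, 4, 5, 6, 7 describe the absence/opposite of self-esteem → reverse-score.
reverse-coded value = 4 − response.
  item 1: 4 − 1 = 3
  item 2: 0
  item 3: 1
  item 4: 4 − 4 = 0
  item 5: 4 − 4 = 0
  item 6: 4 − 2 = 2
  item 7: 4 − 1 = 3
Total = 3 + 0 + 1 + 0 + 0 + 2 + 3 = 9

9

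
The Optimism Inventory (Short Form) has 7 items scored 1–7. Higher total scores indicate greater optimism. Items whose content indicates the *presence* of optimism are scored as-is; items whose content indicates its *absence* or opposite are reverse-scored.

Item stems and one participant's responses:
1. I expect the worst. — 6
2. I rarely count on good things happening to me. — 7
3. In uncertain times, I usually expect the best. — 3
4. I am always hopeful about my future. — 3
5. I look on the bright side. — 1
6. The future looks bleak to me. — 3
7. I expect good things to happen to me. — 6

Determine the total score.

21

Items 1, 2, 6 describe the absence/opposite of optimism → reverse-score.
on a 1–7 scale, reversed = 8 − raw.
  item 1: 8 − 6 = 2
  item 2: 8 − 7 = 1
  item 3: 3
  item 4: 3
  item 5: 1
  item 6: 8 − 3 = 5
  item 7: 6
Total = 2 + 1 + 3 + 3 + 1 + 5 + 6 = 21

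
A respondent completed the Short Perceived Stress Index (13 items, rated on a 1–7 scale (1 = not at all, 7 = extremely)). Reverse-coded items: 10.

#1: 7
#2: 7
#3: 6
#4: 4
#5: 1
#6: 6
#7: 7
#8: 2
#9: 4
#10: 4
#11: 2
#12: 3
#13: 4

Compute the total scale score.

57

Raw sum = 57. Reverse-coded items: 10; their raw sum = 4.
Each reversal replaces raw with 8 − raw, changing the total by 8 − 2·raw per item.
Total = 57 + 1·8 − 2·4 = 57 + 8 − 8 = 57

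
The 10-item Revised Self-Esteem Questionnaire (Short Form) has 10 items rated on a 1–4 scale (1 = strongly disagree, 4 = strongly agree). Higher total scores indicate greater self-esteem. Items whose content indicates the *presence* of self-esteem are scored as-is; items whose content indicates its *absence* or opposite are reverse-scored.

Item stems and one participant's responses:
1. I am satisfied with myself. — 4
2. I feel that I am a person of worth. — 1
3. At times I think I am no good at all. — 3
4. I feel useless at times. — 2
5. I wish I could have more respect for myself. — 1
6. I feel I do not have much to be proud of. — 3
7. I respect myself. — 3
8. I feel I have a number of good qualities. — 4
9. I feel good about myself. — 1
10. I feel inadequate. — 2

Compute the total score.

Items 3, 4, 5, 6, 10 describe the absence/opposite of self-esteem → reverse-score.
reversed = (1+4) − raw = 5 − raw.
  item 1: 4
  item 2: 1
  item 3: 5 − 3 = 2
  item 4: 5 − 2 = 3
  item 5: 5 − 1 = 4
  item 6: 5 − 3 = 2
  item 7: 3
  item 8: 4
  item 9: 1
  item 10: 5 − 2 = 3
Total = 4 + 1 + 2 + 3 + 4 + 2 + 3 + 4 + 1 + 3 = 27

27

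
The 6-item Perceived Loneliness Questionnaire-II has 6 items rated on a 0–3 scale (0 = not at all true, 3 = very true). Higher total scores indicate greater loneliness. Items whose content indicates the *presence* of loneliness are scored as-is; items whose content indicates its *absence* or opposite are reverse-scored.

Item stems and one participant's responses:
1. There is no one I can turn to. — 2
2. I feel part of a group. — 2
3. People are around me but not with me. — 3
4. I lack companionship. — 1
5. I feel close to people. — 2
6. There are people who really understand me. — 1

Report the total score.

Items 2, 5, 6 describe the absence/opposite of loneliness → reverse-score.
reverse-coded value = 3 − response.
  item 1: 2
  item 2: 3 − 2 = 1
  item 3: 3
  item 4: 1
  item 5: 3 − 2 = 1
  item 6: 3 − 1 = 2
Total = 2 + 1 + 3 + 1 + 1 + 2 = 10

10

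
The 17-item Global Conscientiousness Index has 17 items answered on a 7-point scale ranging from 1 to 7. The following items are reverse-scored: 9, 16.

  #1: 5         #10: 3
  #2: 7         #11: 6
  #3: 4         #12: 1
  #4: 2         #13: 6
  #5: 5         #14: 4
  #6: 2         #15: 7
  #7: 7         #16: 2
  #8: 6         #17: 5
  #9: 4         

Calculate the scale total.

Reversing items 9 and 16 with 8 − raw:
Total = 5 + 7 + 4 + 2 + 5 + 2 + 7 + 6 + (8−4) + 3 + 6 + 1 + 6 + 4 + 7 + (8−2) + 5
      = 5 + 7 + 4 + 2 + 5 + 2 + 7 + 6 + 4 + 3 + 6 + 1 + 6 + 4 + 7 + 6 + 5 = 80

80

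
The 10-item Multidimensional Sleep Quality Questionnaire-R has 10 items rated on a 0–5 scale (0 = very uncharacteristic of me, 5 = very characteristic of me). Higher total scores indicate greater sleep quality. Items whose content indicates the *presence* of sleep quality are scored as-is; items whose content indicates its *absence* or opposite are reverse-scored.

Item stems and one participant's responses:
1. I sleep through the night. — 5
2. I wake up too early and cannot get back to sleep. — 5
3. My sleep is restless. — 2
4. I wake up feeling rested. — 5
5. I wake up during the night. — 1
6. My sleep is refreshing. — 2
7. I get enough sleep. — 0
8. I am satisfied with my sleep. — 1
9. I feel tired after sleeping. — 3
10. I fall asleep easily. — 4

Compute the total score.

26

Items 2, 3, 5, 9 describe the absence/opposite of sleep quality → reverse-score.
reverse-coded value = 5 − response.
  item 1: 5
  item 2: 5 − 5 = 0
  item 3: 5 − 2 = 3
  item 4: 5
  item 5: 5 − 1 = 4
  item 6: 2
  item 7: 0
  item 8: 1
  item 9: 5 − 3 = 2
  item 10: 4
Total = 5 + 0 + 3 + 5 + 4 + 2 + 0 + 1 + 2 + 4 = 26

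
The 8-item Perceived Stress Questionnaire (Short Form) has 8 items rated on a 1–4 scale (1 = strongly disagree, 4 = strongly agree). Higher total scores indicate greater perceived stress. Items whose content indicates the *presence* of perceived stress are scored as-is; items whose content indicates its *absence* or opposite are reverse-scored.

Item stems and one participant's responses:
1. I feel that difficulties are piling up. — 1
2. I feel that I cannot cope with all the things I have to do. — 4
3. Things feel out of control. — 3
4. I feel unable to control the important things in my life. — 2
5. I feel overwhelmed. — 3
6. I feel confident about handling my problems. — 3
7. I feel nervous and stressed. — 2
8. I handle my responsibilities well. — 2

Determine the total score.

Items 6, 8 describe the absence/opposite of perceived stress → reverse-score.
reversed = (1+4) − raw = 5 − raw.
  item 1: 1
  item 2: 4
  item 3: 3
  item 4: 2
  item 5: 3
  item 6: 5 − 3 = 2
  item 7: 2
  item 8: 5 − 2 = 3
Total = 1 + 4 + 3 + 2 + 3 + 2 + 2 + 3 = 20

20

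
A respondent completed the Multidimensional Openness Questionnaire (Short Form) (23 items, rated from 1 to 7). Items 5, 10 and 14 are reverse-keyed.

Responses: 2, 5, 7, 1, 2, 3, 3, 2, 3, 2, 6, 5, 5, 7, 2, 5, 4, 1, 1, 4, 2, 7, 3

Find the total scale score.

Reverse-keyed items use 8 − raw:
  item 5: 8 − 2 = 6
  item 10: 8 − 2 = 6
  item 14: 8 − 7 = 1
After reverse-coding: 2, 5, 7, 1, 6, 3, 3, 2, 3, 6, 6, 5, 5, 1, 2, 5, 4, 1, 1, 4, 2, 7, 3
Total = 2 + 5 + 7 + 1 + 6 + 3 + 3 + 2 + 3 + 6 + 6 + 5 + 5 + 1 + 2 + 5 + 4 + 1 + 1 + 4 + 2 + 7 + 3 = 84

84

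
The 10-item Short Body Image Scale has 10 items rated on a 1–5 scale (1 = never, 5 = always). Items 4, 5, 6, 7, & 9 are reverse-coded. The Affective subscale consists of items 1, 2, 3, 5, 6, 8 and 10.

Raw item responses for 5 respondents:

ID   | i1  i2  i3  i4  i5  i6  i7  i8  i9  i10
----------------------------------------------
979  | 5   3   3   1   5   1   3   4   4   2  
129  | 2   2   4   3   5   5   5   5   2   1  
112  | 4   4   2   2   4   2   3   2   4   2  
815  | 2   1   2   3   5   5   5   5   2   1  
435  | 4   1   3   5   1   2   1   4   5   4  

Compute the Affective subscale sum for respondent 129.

Respondent 129 raw: 2, 2, 4, 3, 5, 5, 5, 5, 2, 1.
Affective items: 1, 2, 3, 5, 6, 8, 10.
Reverse-coded (reversed = (1+5) − raw = 6 − raw):
  item 1: 2
  item 2: 2
  item 3: 4
  item 5: 6 − 5 = 1
  item 6: 6 − 5 = 1
  item 8: 5
  item 10: 1
Sum = 2 + 2 + 4 + 1 + 1 + 5 + 1 = 16

16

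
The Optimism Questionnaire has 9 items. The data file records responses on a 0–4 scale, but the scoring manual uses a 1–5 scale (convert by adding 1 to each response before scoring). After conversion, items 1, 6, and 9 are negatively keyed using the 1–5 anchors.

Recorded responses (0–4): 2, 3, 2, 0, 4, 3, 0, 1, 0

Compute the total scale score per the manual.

26

Convert to 1–5: 3, 4, 3, 1, 5, 4, 1, 2, 1
Reverse-coded (reversed = (1+5) − raw = 6 − raw):
  item 1: 6 − 3 = 3
  item 6: 6 − 4 = 2
  item 9: 6 − 1 = 5
Scored: 3, 4, 3, 1, 5, 2, 1, 2, 5
Total = 26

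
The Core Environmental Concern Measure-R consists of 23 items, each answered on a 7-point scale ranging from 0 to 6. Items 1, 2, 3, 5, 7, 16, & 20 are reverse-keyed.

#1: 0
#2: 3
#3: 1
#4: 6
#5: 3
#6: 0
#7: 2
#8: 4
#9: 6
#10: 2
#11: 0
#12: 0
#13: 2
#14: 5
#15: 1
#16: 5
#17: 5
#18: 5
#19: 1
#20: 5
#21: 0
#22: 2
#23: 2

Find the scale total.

Reverse-keyed items use 6 − raw:
  item 1: 6 − 0 = 6
  item 2: 6 − 3 = 3
  item 3: 6 − 1 = 5
  item 5: 6 − 3 = 3
  item 7: 6 − 2 = 4
  item 16: 6 − 5 = 1
  item 20: 6 − 5 = 1
After reverse-coding: 6, 3, 5, 6, 3, 0, 4, 4, 6, 2, 0, 0, 2, 5, 1, 1, 5, 5, 1, 1, 0, 2, 2
Total = 6 + 3 + 5 + 6 + 3 + 0 + 4 + 4 + 6 + 2 + 0 + 0 + 2 + 5 + 1 + 1 + 5 + 5 + 1 + 1 + 0 + 2 + 2 = 64

64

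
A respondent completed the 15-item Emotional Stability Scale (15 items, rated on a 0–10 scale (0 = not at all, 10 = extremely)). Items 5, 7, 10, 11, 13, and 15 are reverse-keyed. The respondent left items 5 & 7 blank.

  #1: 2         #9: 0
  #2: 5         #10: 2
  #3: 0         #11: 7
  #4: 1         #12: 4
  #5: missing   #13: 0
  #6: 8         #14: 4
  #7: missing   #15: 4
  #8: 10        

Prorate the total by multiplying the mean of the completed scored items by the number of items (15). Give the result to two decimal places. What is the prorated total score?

Reverse-coded (reversed = (0+10) − raw = 10 − raw):
  item 10: 10 − 2 = 8
  item 11: 10 − 7 = 3
  item 13: 10 − 0 = 10
  item 15: 10 − 4 = 6
Completed scored items (13 of 15): 2, 5, 0, 1, 8, 10, 0, 8, 3, 4, 10, 4, 6; sum = 61.
Person mean = 61 / 13 ≈ 4.6923
Prorated total = (61 / 13) × 15 = 70.38 (to 2 dp)

70.38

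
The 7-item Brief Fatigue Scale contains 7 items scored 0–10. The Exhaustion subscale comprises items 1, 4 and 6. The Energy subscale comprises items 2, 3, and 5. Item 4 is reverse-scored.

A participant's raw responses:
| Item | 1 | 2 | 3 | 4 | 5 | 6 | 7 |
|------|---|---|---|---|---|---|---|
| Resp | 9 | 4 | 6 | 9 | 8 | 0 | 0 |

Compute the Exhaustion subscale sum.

Exhaustion items: 1, 4, 6.
Of these, item 4 is reverse-scored; on a 0–10 scale, reversed = 10 − raw.
  item 1: 9
  item 4: 10 − 9 = 1
  item 6: 0
Sum = 9 + 1 + 0 = 10

10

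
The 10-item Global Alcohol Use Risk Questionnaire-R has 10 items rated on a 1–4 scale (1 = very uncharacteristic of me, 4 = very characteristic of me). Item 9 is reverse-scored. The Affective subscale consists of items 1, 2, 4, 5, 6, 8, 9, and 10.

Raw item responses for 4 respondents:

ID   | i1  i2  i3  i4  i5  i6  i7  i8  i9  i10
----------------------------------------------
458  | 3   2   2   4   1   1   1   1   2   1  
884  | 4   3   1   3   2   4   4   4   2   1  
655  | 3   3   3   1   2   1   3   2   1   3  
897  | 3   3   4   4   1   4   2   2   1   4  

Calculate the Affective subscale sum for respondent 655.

19

Respondent 655 raw: 3, 3, 3, 1, 2, 1, 3, 2, 1, 3.
Affective items: 1, 2, 4, 5, 6, 8, 9, 10.
Reverse-coded (on a 1–4 scale, reversed = 5 − raw):
  item 1: 3
  item 2: 3
  item 4: 1
  item 5: 2
  item 6: 1
  item 8: 2
  item 9: 5 − 1 = 4
  item 10: 3
Sum = 3 + 3 + 1 + 2 + 1 + 2 + 4 + 3 = 19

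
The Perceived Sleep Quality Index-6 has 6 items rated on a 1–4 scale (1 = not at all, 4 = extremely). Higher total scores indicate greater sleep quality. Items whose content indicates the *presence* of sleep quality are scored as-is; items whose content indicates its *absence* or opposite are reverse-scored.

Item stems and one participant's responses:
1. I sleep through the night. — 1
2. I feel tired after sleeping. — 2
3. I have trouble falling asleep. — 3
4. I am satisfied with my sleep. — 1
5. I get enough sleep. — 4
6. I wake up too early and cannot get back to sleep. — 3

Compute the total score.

Items 2, 3, 6 describe the absence/opposite of sleep quality → reverse-score.
on a 1–4 scale, reversed = 5 − raw.
  item 1: 1
  item 2: 5 − 2 = 3
  item 3: 5 − 3 = 2
  item 4: 1
  item 5: 4
  item 6: 5 − 3 = 2
Total = 1 + 3 + 2 + 1 + 4 + 2 = 13

13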